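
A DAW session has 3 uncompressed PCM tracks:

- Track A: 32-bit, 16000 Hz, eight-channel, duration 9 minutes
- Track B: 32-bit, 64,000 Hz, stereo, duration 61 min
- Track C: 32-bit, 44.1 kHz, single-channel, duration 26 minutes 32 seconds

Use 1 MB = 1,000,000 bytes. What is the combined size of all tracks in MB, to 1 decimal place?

Track A: 9 minutes = 540 s; 16,000 × 540 × 4 × 8 = 276,480,000 bytes.
Track B: 61 min = 3,660 s; 64,000 × 3,660 × 4 × 2 = 1,873,920,000 bytes.
Track C: 26 minutes 32 seconds = 1,592 s; 44,100 × 1,592 × 4 × 1 = 280,828,800 bytes.
Total = 2,431,228,800 bytes = 2431.2 MB.

2431.2 MB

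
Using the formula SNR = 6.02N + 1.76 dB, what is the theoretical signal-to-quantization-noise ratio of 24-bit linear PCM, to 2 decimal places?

6.02 × 24 + 1.76 = 146.24 dB.

146.24 dB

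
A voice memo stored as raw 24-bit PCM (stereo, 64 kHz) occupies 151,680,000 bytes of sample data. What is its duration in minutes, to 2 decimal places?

Byte rate = 64,000 × 3 × 2 = 384,000 bytes/s.
Duration = 151,680,000 / 384,000 = 395 s.
395 s / 60 = 6.58 minutes.

6.58 minutes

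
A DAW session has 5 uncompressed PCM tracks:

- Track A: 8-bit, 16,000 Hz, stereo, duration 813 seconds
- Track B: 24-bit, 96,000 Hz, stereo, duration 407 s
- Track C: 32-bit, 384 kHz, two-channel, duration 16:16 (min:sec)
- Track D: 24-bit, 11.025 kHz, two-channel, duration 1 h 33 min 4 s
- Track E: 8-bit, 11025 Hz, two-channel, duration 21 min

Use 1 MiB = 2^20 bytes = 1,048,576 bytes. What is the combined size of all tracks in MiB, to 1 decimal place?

3486.5 MiB

Track A: 16,000 × 813 × 1 × 2 = 26,016,000 bytes.
Track B: 96,000 × 407 × 3 × 2 = 234,432,000 bytes.
Track C: 16:16 (min:sec) = 976 s; 384,000 × 976 × 4 × 2 = 2,998,272,000 bytes.
Track D: 1 h 33 min 4 s = 5,584 s; 11,025 × 5,584 × 3 × 2 = 369,381,600 bytes.
Track E: 21 min = 1,260 s; 11,025 × 1,260 × 1 × 2 = 27,783,000 bytes.
Total = 3,655,884,600 bytes = 3486.5 MiB.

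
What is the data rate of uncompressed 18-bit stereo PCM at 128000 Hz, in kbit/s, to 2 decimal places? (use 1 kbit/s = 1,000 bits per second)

4608.00 kbit/s

Bit rate = 128,000 × 18 × 2 = 4,608,000 bits/s.
= 4608.00 kbit/s.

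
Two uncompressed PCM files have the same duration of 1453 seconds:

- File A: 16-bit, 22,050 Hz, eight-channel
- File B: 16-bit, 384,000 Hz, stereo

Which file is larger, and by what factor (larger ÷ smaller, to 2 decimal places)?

File A: 22,050 × 2 × 8 = 352,800 bytes/s.
File B: 384,000 × 2 × 2 = 1,536,000 bytes/s.
File B is larger; ratio = 2,231,808,000 / 512,618,400 = 4.35.

File B, by a factor of 4.35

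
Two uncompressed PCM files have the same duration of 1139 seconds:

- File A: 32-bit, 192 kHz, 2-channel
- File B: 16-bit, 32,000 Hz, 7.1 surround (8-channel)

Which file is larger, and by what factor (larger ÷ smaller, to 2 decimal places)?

File A: 192,000 × 4 × 2 = 1,536,000 bytes/s.
File B: 32,000 × 2 × 8 = 512,000 bytes/s.
File A is larger; ratio = 1,749,504,000 / 583,168,000 = 3.00.

File A, by a factor of 3.00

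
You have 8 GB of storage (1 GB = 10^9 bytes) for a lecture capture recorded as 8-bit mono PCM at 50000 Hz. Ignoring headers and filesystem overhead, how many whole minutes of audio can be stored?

2,666 minutes

Uncompressed byte rate = 50,000 × 1 × 1 = 50,000 bytes/s.
Capacity = 8 × 1,000,000,000 = 8,000,000,000 bytes.
8,000,000,000 / 50,000 ≈ 160000 s → 2,666 minutes.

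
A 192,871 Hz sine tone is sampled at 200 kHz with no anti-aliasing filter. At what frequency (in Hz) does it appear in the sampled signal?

7,129 Hz

Nyquist = 200,000/2 = 100,000 Hz; 192,871 Hz exceeds it.
Alias = |192,871 − 1×200,000| = |192,871 − 200,000| = 7,129 Hz.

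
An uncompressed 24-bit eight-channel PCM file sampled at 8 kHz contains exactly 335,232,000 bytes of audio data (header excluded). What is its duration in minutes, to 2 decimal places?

Byte rate = 8,000 × 3 × 8 = 192,000 bytes/s.
Duration = 335,232,000 / 192,000 = 1,746 s.
1,746 s / 60 = 29.10 minutes.

29.10 minutes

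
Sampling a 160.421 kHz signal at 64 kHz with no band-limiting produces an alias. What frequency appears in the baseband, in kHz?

31.579 kHz

Nyquist = 64,000/2 = 32,000 Hz; 160,421 Hz exceeds it.
Alias = |160,421 − 3×64,000| = |160,421 − 192,000| = 31,579 Hz = 31.579 kHz.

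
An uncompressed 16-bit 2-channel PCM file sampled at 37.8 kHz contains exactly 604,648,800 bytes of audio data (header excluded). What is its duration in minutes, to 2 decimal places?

Byte rate = 37,800 × 2 × 2 = 151,200 bytes/s.
Duration = 604,648,800 / 151,200 = 3,999 s.
3,999 s / 60 = 66.65 minutes.

66.65 minutes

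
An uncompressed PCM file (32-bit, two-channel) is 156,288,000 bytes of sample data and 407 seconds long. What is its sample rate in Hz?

Bytes = sample_rate × seconds × bytes_per_sample × channels.
sample_rate = 156,288,000 / (407 × 4 × 2) = 156,288,000 / 3,256 = 48,000 Hz.

48,000 Hz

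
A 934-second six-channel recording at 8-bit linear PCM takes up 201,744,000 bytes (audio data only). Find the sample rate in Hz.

Bytes = sample_rate × seconds × bytes_per_sample × channels.
sample_rate = 201,744,000 / (934 × 1 × 6) = 201,744,000 / 5,604 = 36,000 Hz.

36,000 Hz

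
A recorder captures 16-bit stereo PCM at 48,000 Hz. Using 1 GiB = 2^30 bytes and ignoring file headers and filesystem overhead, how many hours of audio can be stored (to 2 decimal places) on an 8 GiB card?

12.43 hours

Uncompressed byte rate = 48,000 × 2 × 2 = 192,000 bytes/s.
Capacity = 8 × 1,073,741,824 = 8,589,934,592 bytes.
8,589,934,592 / 192,000 ≈ 44739.24 s → 12.43 hours.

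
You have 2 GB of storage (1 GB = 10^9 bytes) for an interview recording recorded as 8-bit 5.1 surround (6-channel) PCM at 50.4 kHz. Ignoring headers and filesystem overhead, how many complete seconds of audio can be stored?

Uncompressed byte rate = 50,400 × 1 × 6 = 302,400 bytes/s.
Capacity = 2 × 1,000,000,000 = 2,000,000,000 bytes.
2,000,000,000 / 302,400 ≈ 6613.76 s → 6,613 seconds.

6,613 seconds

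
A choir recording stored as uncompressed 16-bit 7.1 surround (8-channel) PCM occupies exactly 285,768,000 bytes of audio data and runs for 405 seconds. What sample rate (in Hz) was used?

44,100 Hz

Bytes = sample_rate × seconds × bytes_per_sample × channels.
sample_rate = 285,768,000 / (405 × 2 × 8) = 285,768,000 / 6,480 = 44,100 Hz.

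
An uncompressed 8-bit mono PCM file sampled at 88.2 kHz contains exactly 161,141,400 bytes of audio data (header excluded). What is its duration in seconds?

Byte rate = 88,200 × 1 × 1 = 88,200 bytes/s.
Duration = 161,141,400 / 88,200 = 1,827 s.

1,827 seconds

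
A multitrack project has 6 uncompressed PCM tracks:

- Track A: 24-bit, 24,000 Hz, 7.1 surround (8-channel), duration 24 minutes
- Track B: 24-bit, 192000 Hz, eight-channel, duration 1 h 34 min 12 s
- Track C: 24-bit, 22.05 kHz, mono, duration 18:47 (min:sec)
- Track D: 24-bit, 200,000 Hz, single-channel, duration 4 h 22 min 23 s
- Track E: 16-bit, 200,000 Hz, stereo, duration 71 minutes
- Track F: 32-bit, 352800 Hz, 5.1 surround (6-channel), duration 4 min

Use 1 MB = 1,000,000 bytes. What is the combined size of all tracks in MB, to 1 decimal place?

Track A: 24 minutes = 1,440 s; 24,000 × 1,440 × 3 × 8 = 829,440,000 bytes.
Track B: 1 h 34 min 12 s = 5,652 s; 192,000 × 5,652 × 3 × 8 = 26,044,416,000 bytes.
Track C: 18:47 (min:sec) = 1,127 s; 22,050 × 1,127 × 3 × 1 = 74,551,050 bytes.
Track D: 4 h 22 min 23 s = 15,743 s; 200,000 × 15,743 × 3 × 1 = 9,445,800,000 bytes.
Track E: 71 minutes = 4,260 s; 200,000 × 4,260 × 2 × 2 = 3,408,000,000 bytes.
Track F: 4 min = 240 s; 352,800 × 240 × 4 × 6 = 2,032,128,000 bytes.
Total = 41,834,335,050 bytes = 41834.3 MB.

41834.3 MB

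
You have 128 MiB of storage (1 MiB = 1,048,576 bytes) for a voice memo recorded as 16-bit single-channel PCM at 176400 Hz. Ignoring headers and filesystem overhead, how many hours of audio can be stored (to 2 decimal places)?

0.11 hours

Uncompressed byte rate = 176,400 × 2 × 1 = 352,800 bytes/s.
Capacity = 128 × 1,048,576 = 134,217,728 bytes.
134,217,728 / 352,800 ≈ 380.44 s → 0.11 hours.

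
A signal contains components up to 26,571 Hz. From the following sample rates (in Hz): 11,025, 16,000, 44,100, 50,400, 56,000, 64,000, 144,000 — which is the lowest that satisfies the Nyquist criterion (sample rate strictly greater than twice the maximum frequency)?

Need sample rate > 2 × 26,571 = 53,142 Hz.
Lowest listed rate above 53,142 Hz is 56,000 Hz.

56,000 Hz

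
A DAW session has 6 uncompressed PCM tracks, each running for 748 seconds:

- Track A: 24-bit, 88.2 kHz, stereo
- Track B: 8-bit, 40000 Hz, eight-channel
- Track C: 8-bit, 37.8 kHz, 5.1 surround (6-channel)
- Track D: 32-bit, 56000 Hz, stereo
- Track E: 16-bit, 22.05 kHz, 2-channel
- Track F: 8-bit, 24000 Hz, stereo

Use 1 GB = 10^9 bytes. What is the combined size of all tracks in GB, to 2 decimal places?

1.24 GB

Track A: 88,200 × 748 × 3 × 2 = 395,841,600 bytes.
Track B: 40,000 × 748 × 1 × 8 = 239,360,000 bytes.
Track C: 37,800 × 748 × 1 × 6 = 169,646,400 bytes.
Track D: 56,000 × 748 × 4 × 2 = 335,104,000 bytes.
Track E: 22,050 × 748 × 2 × 2 = 65,973,600 bytes.
Track F: 24,000 × 748 × 1 × 2 = 35,904,000 bytes.
Total = 1,241,829,600 bytes = 1.24 GB.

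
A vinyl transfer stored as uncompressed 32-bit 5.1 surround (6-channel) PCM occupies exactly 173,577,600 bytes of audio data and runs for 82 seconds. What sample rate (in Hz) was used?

88,200 Hz

Bytes = sample_rate × seconds × bytes_per_sample × channels.
sample_rate = 173,577,600 / (82 × 4 × 6) = 173,577,600 / 1,968 = 88,200 Hz.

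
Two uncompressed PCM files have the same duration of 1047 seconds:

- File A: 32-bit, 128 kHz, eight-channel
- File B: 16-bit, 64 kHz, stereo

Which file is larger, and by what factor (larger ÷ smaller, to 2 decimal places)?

File A, by a factor of 16.00

File A: 128,000 × 4 × 8 = 4,096,000 bytes/s.
File B: 64,000 × 2 × 2 = 256,000 bytes/s.
File A is larger; ratio = 4,288,512,000 / 268,032,000 = 16.00.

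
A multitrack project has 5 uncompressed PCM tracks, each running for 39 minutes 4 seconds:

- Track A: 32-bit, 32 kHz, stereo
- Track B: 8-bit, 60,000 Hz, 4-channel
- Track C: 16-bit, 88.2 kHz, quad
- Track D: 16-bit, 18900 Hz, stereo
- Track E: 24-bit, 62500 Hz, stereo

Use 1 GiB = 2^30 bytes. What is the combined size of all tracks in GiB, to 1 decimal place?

39 minutes 4 seconds = 2,344 s.
Track A: 32,000 × 2,344 × 4 × 2 = 600,064,000 bytes.
Track B: 60,000 × 2,344 × 1 × 4 = 562,560,000 bytes.
Track C: 88,200 × 2,344 × 2 × 4 = 1,653,926,400 bytes.
Track D: 18,900 × 2,344 × 2 × 2 = 177,206,400 bytes.
Track E: 62,500 × 2,344 × 3 × 2 = 879,000,000 bytes.
Total = 3,872,756,800 bytes = 3.6 GiB.

3.6 GiB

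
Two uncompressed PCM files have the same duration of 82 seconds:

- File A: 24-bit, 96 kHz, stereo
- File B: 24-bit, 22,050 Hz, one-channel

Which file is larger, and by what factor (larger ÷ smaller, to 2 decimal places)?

File A: 96,000 × 3 × 2 = 576,000 bytes/s.
File B: 22,050 × 3 × 1 = 66,150 bytes/s.
File A is larger; ratio = 47,232,000 / 5,424,300 = 8.71.

File A, by a factor of 8.71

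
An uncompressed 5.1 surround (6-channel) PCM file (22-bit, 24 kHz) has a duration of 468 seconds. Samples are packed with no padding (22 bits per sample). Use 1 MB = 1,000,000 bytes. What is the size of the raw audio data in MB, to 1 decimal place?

185.3 MB

Bits = 24,000 × 468 × 22 × 6 = 1,482,624,000 bits = 185,328,000 bytes.
185,328,000 / 1,000,000 = 185.3 MB.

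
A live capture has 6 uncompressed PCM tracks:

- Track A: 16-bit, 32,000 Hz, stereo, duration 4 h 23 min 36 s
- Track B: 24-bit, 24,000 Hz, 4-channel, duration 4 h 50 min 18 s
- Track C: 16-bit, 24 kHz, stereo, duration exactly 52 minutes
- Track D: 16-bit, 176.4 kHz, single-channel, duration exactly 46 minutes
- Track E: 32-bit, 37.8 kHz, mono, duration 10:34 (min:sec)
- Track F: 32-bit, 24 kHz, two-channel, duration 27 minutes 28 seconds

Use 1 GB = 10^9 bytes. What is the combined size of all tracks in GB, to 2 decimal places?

Track A: 4 h 23 min 36 s = 15,816 s; 32,000 × 15,816 × 2 × 2 = 2,024,448,000 bytes.
Track B: 4 h 50 min 18 s = 17,418 s; 24,000 × 17,418 × 3 × 4 = 5,016,384,000 bytes.
Track C: exactly 52 minutes = 3,120 s; 24,000 × 3,120 × 2 × 2 = 299,520,000 bytes.
Track D: exactly 46 minutes = 2,760 s; 176,400 × 2,760 × 2 × 1 = 973,728,000 bytes.
Track E: 10:34 (min:sec) = 634 s; 37,800 × 634 × 4 × 1 = 95,860,800 bytes.
Track F: 27 minutes 28 seconds = 1,648 s; 24,000 × 1,648 × 4 × 2 = 316,416,000 bytes.
Total = 8,726,356,800 bytes = 8.73 GB.

8.73 GB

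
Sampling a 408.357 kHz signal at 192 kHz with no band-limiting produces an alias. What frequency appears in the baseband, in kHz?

24.357 kHz

Nyquist = 192,000/2 = 96,000 Hz; 408,357 Hz exceeds it.
Alias = |408,357 − 2×192,000| = |408,357 − 384,000| = 24,357 Hz = 24.357 kHz.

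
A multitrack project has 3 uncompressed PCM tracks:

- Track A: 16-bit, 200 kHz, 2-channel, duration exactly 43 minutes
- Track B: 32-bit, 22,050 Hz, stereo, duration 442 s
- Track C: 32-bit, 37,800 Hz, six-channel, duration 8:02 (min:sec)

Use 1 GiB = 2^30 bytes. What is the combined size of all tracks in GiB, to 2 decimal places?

Track A: exactly 43 minutes = 2,580 s; 200,000 × 2,580 × 2 × 2 = 2,064,000,000 bytes.
Track B: 22,050 × 442 × 4 × 2 = 77,968,800 bytes.
Track C: 8:02 (min:sec) = 482 s; 37,800 × 482 × 4 × 6 = 437,270,400 bytes.
Total = 2,579,239,200 bytes = 2.40 GiB.

2.40 GiB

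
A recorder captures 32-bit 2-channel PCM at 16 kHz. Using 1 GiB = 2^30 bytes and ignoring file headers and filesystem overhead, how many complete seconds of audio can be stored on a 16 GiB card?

134,217 seconds

Uncompressed byte rate = 16,000 × 4 × 2 = 128,000 bytes/s.
Capacity = 16 × 1,073,741,824 = 17,179,869,184 bytes.
17,179,869,184 / 128,000 ≈ 134217.73 s → 134,217 seconds.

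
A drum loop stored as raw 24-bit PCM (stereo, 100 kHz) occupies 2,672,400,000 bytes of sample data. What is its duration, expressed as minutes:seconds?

74:14

Byte rate = 100,000 × 3 × 2 = 600,000 bytes/s.
Duration = 2,672,400,000 / 600,000 = 4,454 s.
4,454 s = 74:14.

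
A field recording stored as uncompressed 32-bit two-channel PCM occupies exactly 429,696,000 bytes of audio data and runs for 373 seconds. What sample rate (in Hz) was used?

Bytes = sample_rate × seconds × bytes_per_sample × channels.
sample_rate = 429,696,000 / (373 × 4 × 2) = 429,696,000 / 2,984 = 144,000 Hz.

144,000 Hz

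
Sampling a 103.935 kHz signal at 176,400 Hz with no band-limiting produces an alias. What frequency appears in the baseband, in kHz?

72.465 kHz

Nyquist = 176,400/2 = 88,200 Hz; 103,935 Hz exceeds it.
Alias = |103,935 − 1×176,400| = |103,935 − 176,400| = 72,465 Hz = 72.465 kHz.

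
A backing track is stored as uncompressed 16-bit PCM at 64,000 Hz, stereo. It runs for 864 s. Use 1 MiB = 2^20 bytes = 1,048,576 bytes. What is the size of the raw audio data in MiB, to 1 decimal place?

210.9 MiB

Bytes = 64,000 samples/s × 864 s × 2 bytes/sample × 2 ch = 221,184,000 bytes.
221,184,000 / 1,048,576 = 210.9 MiB.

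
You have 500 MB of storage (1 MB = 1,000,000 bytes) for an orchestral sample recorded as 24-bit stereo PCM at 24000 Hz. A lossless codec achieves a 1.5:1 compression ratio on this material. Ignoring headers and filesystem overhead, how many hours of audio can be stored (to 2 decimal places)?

1.45 hours

Uncompressed byte rate = 24,000 × 3 × 2 = 144,000 bytes/s.
After 1.5:1 compression, effective rate ≈ 96000 bytes/s.
Capacity = 500 × 1,000,000 = 500,000,000 bytes.
500,000,000 / effective rate ≈ 5208.33 s → 1.45 hours.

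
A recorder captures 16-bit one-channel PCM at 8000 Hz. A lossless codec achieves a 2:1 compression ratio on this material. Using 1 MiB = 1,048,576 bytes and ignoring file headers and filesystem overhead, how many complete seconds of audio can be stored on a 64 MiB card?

8,388 seconds

Uncompressed byte rate = 8,000 × 2 × 1 = 16,000 bytes/s.
After 2:1 compression, effective rate ≈ 8000 bytes/s.
Capacity = 64 × 1,048,576 = 67,108,864 bytes.
67,108,864 / effective rate ≈ 8388.61 s → 8,388 seconds.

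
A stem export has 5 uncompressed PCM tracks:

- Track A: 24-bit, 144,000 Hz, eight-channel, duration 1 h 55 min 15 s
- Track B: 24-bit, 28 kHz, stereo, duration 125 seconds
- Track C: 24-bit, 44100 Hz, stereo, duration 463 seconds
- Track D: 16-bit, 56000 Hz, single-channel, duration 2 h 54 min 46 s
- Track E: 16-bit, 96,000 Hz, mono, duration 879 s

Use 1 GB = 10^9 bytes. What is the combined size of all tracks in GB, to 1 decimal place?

Track A: 1 h 55 min 15 s = 6,915 s; 144,000 × 6,915 × 3 × 8 = 23,898,240,000 bytes.
Track B: 28,000 × 125 × 3 × 2 = 21,000,000 bytes.
Track C: 44,100 × 463 × 3 × 2 = 122,509,800 bytes.
Track D: 2 h 54 min 46 s = 10,486 s; 56,000 × 10,486 × 2 × 1 = 1,174,432,000 bytes.
Track E: 96,000 × 879 × 2 × 1 = 168,768,000 bytes.
Total = 25,384,949,800 bytes = 25.4 GB.

25.4 GB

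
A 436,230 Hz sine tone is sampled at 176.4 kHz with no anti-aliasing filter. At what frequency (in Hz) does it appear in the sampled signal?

Nyquist = 176,400/2 = 88,200 Hz; 436,230 Hz exceeds it.
Alias = |436,230 − 2×176,400| = |436,230 − 352,800| = 83,430 Hz.

83,430 Hz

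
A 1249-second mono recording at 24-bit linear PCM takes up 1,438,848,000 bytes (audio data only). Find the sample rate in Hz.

384,000 Hz

Bytes = sample_rate × seconds × bytes_per_sample × channels.
sample_rate = 1,438,848,000 / (1,249 × 3 × 1) = 1,438,848,000 / 3,747 = 384,000 Hz.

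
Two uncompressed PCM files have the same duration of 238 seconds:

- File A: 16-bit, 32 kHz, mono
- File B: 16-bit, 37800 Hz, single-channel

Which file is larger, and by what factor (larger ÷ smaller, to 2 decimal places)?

File B, by a factor of 1.18

File A: 32,000 × 2 × 1 = 64,000 bytes/s.
File B: 37,800 × 2 × 1 = 75,600 bytes/s.
File B is larger; ratio = 17,992,800 / 15,232,000 = 1.18.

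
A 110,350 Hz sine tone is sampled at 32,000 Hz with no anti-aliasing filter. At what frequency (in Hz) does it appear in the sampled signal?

14,350 Hz

Nyquist = 32,000/2 = 16,000 Hz; 110,350 Hz exceeds it.
Alias = |110,350 − 3×32,000| = |110,350 − 96,000| = 14,350 Hz.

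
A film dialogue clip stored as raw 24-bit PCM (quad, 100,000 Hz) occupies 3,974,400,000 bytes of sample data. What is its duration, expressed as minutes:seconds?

55:12

Byte rate = 100,000 × 3 × 4 = 1,200,000 bytes/s.
Duration = 3,974,400,000 / 1,200,000 = 3,312 s.
3,312 s = 55:12.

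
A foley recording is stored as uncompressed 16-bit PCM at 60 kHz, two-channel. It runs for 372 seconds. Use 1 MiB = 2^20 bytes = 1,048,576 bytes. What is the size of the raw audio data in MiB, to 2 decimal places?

Bytes = 60,000 samples/s × 372 s × 2 bytes/sample × 2 ch = 89,280,000 bytes.
89,280,000 / 1,048,576 = 85.14 MiB.

85.14 MiB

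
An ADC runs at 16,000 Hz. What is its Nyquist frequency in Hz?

8,000 Hz

Nyquist frequency = sample rate / 2 = 16,000 / 2 = 8,000 Hz.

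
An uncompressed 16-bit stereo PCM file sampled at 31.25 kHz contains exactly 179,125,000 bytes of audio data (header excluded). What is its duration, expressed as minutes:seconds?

23:53

Byte rate = 31,250 × 2 × 2 = 125,000 bytes/s.
Duration = 179,125,000 / 125,000 = 1,433 s.
1,433 s = 23:53.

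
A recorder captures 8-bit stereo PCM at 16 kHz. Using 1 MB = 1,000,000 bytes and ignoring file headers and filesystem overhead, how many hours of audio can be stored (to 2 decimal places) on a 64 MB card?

0.56 hours

Uncompressed byte rate = 16,000 × 1 × 2 = 32,000 bytes/s.
Capacity = 64 × 1,000,000 = 64,000,000 bytes.
64,000,000 / 32,000 ≈ 2000 s → 0.56 hours.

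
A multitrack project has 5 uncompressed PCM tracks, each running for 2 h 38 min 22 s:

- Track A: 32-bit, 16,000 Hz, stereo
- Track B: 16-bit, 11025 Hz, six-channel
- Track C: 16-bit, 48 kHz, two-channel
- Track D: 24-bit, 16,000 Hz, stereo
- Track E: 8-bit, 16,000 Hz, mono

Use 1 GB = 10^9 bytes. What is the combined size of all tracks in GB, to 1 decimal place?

5.4 GB

2 h 38 min 22 s = 9,502 s.
Track A: 16,000 × 9,502 × 4 × 2 = 1,216,256,000 bytes.
Track B: 11,025 × 9,502 × 2 × 6 = 1,257,114,600 bytes.
Track C: 48,000 × 9,502 × 2 × 2 = 1,824,384,000 bytes.
Track D: 16,000 × 9,502 × 3 × 2 = 912,192,000 bytes.
Track E: 16,000 × 9,502 × 1 × 1 = 152,032,000 bytes.
Total = 5,361,978,600 bytes = 5.4 GB.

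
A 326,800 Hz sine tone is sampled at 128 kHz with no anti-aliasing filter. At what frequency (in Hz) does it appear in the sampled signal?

57,200 Hz

Nyquist = 128,000/2 = 64,000 Hz; 326,800 Hz exceeds it.
Alias = |326,800 − 3×128,000| = |326,800 − 384,000| = 57,200 Hz.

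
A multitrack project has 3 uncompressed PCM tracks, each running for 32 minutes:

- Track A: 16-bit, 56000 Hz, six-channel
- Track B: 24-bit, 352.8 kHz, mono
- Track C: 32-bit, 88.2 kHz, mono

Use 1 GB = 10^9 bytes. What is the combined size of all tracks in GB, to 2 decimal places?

4.00 GB

32 minutes = 1,920 s.
Track A: 56,000 × 1,920 × 2 × 6 = 1,290,240,000 bytes.
Track B: 352,800 × 1,920 × 3 × 1 = 2,032,128,000 bytes.
Track C: 88,200 × 1,920 × 4 × 1 = 677,376,000 bytes.
Total = 3,999,744,000 bytes = 4.00 GB.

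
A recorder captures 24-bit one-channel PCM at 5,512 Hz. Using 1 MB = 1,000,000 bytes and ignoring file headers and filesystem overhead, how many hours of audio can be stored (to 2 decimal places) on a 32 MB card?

0.54 hours

Uncompressed byte rate = 5,512 × 3 × 1 = 16,536 bytes/s.
Capacity = 32 × 1,000,000 = 32,000,000 bytes.
32,000,000 / 16,536 ≈ 1935.17 s → 0.54 hours.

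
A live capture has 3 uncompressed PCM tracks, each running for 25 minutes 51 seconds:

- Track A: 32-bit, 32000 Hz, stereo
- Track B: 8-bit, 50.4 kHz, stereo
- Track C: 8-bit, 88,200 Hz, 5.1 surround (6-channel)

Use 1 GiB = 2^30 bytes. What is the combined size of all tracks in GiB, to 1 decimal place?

1.3 GiB

25 minutes 51 seconds = 1,551 s.
Track A: 32,000 × 1,551 × 4 × 2 = 397,056,000 bytes.
Track B: 50,400 × 1,551 × 1 × 2 = 156,340,800 bytes.
Track C: 88,200 × 1,551 × 1 × 6 = 820,789,200 bytes.
Total = 1,374,186,000 bytes = 1.3 GiB.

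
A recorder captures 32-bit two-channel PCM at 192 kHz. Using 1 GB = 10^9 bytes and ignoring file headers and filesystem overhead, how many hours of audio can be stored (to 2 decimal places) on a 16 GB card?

Uncompressed byte rate = 192,000 × 4 × 2 = 1,536,000 bytes/s.
Capacity = 16 × 1,000,000,000 = 16,000,000,000 bytes.
16,000,000,000 / 1,536,000 ≈ 10416.67 s → 2.89 hours.

2.89 hours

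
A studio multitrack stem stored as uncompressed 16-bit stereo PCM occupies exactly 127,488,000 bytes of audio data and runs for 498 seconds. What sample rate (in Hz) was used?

Bytes = sample_rate × seconds × bytes_per_sample × channels.
sample_rate = 127,488,000 / (498 × 2 × 2) = 127,488,000 / 1,992 = 64,000 Hz.

64,000 Hz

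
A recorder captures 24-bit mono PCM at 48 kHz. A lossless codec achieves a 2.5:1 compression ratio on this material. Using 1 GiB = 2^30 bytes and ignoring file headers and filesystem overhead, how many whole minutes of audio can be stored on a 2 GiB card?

Uncompressed byte rate = 48,000 × 3 × 1 = 144,000 bytes/s.
After 2.5:1 compression, effective rate ≈ 57600 bytes/s.
Capacity = 2 × 1,073,741,824 = 2,147,483,648 bytes.
2,147,483,648 / effective rate ≈ 37282.7 s → 621 minutes.

621 minutes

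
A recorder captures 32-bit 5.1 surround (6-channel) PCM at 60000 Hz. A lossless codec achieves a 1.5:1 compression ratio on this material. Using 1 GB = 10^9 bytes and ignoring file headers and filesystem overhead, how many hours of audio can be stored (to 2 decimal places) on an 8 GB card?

Uncompressed byte rate = 60,000 × 4 × 6 = 1,440,000 bytes/s.
After 1.5:1 compression, effective rate ≈ 960000 bytes/s.
Capacity = 8 × 1,000,000,000 = 8,000,000,000 bytes.
8,000,000,000 / effective rate ≈ 8333.33 s → 2.31 hours.

2.31 hours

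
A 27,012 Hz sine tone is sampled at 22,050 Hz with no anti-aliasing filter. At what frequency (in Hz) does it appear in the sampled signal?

Nyquist = 22,050/2 = 11,025 Hz; 27,012 Hz exceeds it.
Alias = |27,012 − 1×22,050| = |27,012 − 22,050| = 4,962 Hz.

4,962 Hz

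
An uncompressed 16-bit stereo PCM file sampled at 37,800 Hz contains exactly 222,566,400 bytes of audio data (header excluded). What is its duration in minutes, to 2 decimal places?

24.53 minutes

Byte rate = 37,800 × 2 × 2 = 151,200 bytes/s.
Duration = 222,566,400 / 151,200 = 1,472 s.
1,472 s / 60 = 24.53 minutes.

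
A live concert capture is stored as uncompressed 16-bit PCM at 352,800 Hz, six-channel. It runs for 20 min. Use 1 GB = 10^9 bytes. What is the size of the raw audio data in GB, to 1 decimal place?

Duration = 20 min = 1,200 s.
Bytes = 352,800 samples/s × 1,200 s × 2 bytes/sample × 6 ch = 5,080,320,000 bytes.
5,080,320,000 / 1,000,000,000 = 5.1 GB.

5.1 GB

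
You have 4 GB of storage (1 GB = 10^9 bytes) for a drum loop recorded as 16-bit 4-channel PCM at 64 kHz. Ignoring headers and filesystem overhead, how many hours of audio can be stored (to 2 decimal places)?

2.17 hours

Uncompressed byte rate = 64,000 × 2 × 4 = 512,000 bytes/s.
Capacity = 4 × 1,000,000,000 = 4,000,000,000 bytes.
4,000,000,000 / 512,000 ≈ 7812.5 s → 2.17 hours.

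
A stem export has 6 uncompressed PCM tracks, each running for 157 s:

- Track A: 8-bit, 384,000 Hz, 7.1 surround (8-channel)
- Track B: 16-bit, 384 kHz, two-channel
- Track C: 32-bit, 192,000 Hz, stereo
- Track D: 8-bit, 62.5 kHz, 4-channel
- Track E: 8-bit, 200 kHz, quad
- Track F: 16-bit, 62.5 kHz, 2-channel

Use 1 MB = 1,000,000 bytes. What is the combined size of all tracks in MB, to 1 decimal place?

1168.7 MB

Track A: 384,000 × 157 × 1 × 8 = 482,304,000 bytes.
Track B: 384,000 × 157 × 2 × 2 = 241,152,000 bytes.
Track C: 192,000 × 157 × 4 × 2 = 241,152,000 bytes.
Track D: 62,500 × 157 × 1 × 4 = 39,250,000 bytes.
Track E: 200,000 × 157 × 1 × 4 = 125,600,000 bytes.
Track F: 62,500 × 157 × 2 × 2 = 39,250,000 bytes.
Total = 1,168,708,000 bytes = 1168.7 MB.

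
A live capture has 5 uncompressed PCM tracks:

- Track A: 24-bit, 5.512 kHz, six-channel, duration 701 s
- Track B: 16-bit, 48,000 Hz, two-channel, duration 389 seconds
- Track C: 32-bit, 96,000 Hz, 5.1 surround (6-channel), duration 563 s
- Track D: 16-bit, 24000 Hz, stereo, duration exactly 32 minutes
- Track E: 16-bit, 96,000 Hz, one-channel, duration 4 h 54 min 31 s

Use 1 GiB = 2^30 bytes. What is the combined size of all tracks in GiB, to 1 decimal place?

4.7 GiB

Track A: 5,512 × 701 × 3 × 6 = 69,550,416 bytes.
Track B: 48,000 × 389 × 2 × 2 = 74,688,000 bytes.
Track C: 96,000 × 563 × 4 × 6 = 1,297,152,000 bytes.
Track D: exactly 32 minutes = 1,920 s; 24,000 × 1,920 × 2 × 2 = 184,320,000 bytes.
Track E: 4 h 54 min 31 s = 17,671 s; 96,000 × 17,671 × 2 × 1 = 3,392,832,000 bytes.
Total = 5,018,542,416 bytes = 4.7 GiB.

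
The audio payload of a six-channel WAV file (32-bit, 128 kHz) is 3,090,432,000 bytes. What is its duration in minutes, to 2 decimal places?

Byte rate = 128,000 × 4 × 6 = 3,072,000 bytes/s.
Duration = 3,090,432,000 / 3,072,000 = 1,006 s.
1,006 s / 60 = 16.77 minutes.

16.77 minutes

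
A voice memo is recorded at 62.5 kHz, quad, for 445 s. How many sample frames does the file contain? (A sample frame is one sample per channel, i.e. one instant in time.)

62,500 samples/s × 445 s = 27,812,500 frames.

27,812,500 sample frames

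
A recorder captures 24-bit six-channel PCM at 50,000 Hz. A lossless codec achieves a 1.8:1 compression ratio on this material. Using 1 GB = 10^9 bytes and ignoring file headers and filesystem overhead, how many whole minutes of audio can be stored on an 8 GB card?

266 minutes

Uncompressed byte rate = 50,000 × 3 × 6 = 900,000 bytes/s.
After 1.8:1 compression, effective rate ≈ 500000 bytes/s.
Capacity = 8 × 1,000,000,000 = 8,000,000,000 bytes.
8,000,000,000 / effective rate ≈ 16000 s → 266 minutes.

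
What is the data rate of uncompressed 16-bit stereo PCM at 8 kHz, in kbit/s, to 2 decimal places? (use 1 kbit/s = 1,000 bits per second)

256.00 kbit/s

Bit rate = 8,000 × 16 × 2 = 256,000 bits/s.
= 256.00 kbit/s.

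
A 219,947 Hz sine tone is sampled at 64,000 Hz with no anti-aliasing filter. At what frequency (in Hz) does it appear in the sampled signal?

27,947 Hz

Nyquist = 64,000/2 = 32,000 Hz; 219,947 Hz exceeds it.
Alias = |219,947 − 3×64,000| = |219,947 − 192,000| = 27,947 Hz.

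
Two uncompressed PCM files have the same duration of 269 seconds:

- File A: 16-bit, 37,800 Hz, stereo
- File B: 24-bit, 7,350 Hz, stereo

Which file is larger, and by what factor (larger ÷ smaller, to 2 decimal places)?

File A, by a factor of 3.43

File A: 37,800 × 2 × 2 = 151,200 bytes/s.
File B: 7,350 × 3 × 2 = 44,100 bytes/s.
File A is larger; ratio = 40,672,800 / 11,862,900 = 3.43.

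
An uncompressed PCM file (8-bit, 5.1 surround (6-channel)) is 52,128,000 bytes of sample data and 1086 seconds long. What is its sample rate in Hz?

8,000 Hz

Bytes = sample_rate × seconds × bytes_per_sample × channels.
sample_rate = 52,128,000 / (1,086 × 1 × 6) = 52,128,000 / 6,516 = 8,000 Hz.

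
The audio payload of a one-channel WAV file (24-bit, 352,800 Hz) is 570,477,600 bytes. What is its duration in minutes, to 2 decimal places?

Byte rate = 352,800 × 3 × 1 = 1,058,400 bytes/s.
Duration = 570,477,600 / 1,058,400 = 539 s.
539 s / 60 = 8.98 minutes.

8.98 minutes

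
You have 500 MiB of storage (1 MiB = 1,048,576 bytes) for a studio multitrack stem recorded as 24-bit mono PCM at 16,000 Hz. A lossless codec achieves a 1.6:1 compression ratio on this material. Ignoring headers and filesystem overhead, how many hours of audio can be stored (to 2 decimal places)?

4.85 hours

Uncompressed byte rate = 16,000 × 3 × 1 = 48,000 bytes/s.
After 1.6:1 compression, effective rate ≈ 30000 bytes/s.
Capacity = 500 × 1,048,576 = 524,288,000 bytes.
524,288,000 / effective rate ≈ 17476.27 s → 4.85 hours.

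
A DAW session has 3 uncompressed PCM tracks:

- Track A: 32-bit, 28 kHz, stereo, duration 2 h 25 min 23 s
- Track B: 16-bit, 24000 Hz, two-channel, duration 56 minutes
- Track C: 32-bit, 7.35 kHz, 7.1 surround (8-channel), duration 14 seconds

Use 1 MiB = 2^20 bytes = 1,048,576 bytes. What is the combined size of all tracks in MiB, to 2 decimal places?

Track A: 2 h 25 min 23 s = 8,723 s; 28,000 × 8,723 × 4 × 2 = 1,953,952,000 bytes.
Track B: 56 minutes = 3,360 s; 24,000 × 3,360 × 2 × 2 = 322,560,000 bytes.
Track C: 7,350 × 14 × 4 × 8 = 3,292,800 bytes.
Total = 2,279,804,800 bytes = 2174.19 MiB.

2174.19 MiB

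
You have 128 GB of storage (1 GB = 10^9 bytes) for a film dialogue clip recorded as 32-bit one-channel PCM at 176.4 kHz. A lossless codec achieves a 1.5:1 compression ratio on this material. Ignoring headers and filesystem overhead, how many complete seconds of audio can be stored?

Uncompressed byte rate = 176,400 × 4 × 1 = 705,600 bytes/s.
After 1.5:1 compression, effective rate ≈ 470400 bytes/s.
Capacity = 128 × 1,000,000,000 = 128,000,000,000 bytes.
128,000,000,000 / effective rate ≈ 272108.84 s → 272,108 seconds.

272,108 seconds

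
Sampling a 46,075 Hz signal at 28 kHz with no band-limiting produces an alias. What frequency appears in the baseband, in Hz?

Nyquist = 28,000/2 = 14,000 Hz; 46,075 Hz exceeds it.
Alias = |46,075 − 2×28,000| = |46,075 − 56,000| = 9,925 Hz.

9,925 Hz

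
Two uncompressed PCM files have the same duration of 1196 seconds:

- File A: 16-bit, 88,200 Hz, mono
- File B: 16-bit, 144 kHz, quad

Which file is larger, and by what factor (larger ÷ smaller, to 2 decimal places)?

File A: 88,200 × 2 × 1 = 176,400 bytes/s.
File B: 144,000 × 2 × 4 = 1,152,000 bytes/s.
File B is larger; ratio = 1,377,792,000 / 210,974,400 = 6.53.

File B, by a factor of 6.53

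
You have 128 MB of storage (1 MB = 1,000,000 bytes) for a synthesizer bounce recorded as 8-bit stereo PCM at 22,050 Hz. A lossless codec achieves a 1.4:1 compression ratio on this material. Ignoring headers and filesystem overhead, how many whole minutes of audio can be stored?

67 minutes

Uncompressed byte rate = 22,050 × 1 × 2 = 44,100 bytes/s.
After 1.4:1 compression, effective rate ≈ 31500 bytes/s.
Capacity = 128 × 1,000,000 = 128,000,000 bytes.
128,000,000 / effective rate ≈ 4063.49 s → 67 minutes.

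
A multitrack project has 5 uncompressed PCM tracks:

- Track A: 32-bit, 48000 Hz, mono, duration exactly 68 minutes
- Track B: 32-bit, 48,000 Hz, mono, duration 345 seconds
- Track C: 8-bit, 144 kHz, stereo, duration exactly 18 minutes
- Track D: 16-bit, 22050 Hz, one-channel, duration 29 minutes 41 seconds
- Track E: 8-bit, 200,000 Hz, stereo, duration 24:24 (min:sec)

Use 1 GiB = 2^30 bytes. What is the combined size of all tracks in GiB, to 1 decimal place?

Track A: exactly 68 minutes = 4,080 s; 48,000 × 4,080 × 4 × 1 = 783,360,000 bytes.
Track B: 48,000 × 345 × 4 × 1 = 66,240,000 bytes.
Track C: exactly 18 minutes = 1,080 s; 144,000 × 1,080 × 1 × 2 = 311,040,000 bytes.
Track D: 29 minutes 41 seconds = 1,781 s; 22,050 × 1,781 × 2 × 1 = 78,542,100 bytes.
Track E: 24:24 (min:sec) = 1,464 s; 200,000 × 1,464 × 1 × 2 = 585,600,000 bytes.
Total = 1,824,782,100 bytes = 1.7 GiB.

1.7 GiB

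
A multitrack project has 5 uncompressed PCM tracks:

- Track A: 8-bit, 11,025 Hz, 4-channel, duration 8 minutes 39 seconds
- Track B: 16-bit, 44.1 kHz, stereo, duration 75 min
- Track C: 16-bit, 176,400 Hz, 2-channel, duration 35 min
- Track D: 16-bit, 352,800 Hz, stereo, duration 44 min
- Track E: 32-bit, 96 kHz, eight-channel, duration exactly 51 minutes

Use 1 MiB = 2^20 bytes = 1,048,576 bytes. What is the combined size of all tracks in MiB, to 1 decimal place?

14709.8 MiB

Track A: 8 minutes 39 seconds = 519 s; 11,025 × 519 × 1 × 4 = 22,887,900 bytes.
Track B: 75 min = 4,500 s; 44,100 × 4,500 × 2 × 2 = 793,800,000 bytes.
Track C: 35 min = 2,100 s; 176,400 × 2,100 × 2 × 2 = 1,481,760,000 bytes.
Track D: 44 min = 2,640 s; 352,800 × 2,640 × 2 × 2 = 3,725,568,000 bytes.
Track E: exactly 51 minutes = 3,060 s; 96,000 × 3,060 × 4 × 8 = 9,400,320,000 bytes.
Total = 15,424,335,900 bytes = 14709.8 MiB.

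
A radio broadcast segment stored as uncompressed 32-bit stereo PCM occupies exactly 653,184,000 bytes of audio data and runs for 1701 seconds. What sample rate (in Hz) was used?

Bytes = sample_rate × seconds × bytes_per_sample × channels.
sample_rate = 653,184,000 / (1,701 × 4 × 2) = 653,184,000 / 13,608 = 48,000 Hz.

48,000 Hz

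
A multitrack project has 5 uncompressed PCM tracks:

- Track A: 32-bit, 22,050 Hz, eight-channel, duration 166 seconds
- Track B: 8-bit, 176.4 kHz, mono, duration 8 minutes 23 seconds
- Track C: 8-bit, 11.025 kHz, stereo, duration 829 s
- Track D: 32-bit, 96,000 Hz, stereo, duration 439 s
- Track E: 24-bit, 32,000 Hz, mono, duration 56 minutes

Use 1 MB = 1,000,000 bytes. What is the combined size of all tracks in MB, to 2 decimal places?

883.85 MB

Track A: 22,050 × 166 × 4 × 8 = 117,129,600 bytes.
Track B: 8 minutes 23 seconds = 503 s; 176,400 × 503 × 1 × 1 = 88,729,200 bytes.
Track C: 11,025 × 829 × 1 × 2 = 18,279,450 bytes.
Track D: 96,000 × 439 × 4 × 2 = 337,152,000 bytes.
Track E: 56 minutes = 3,360 s; 32,000 × 3,360 × 3 × 1 = 322,560,000 bytes.
Total = 883,850,250 bytes = 883.85 MB.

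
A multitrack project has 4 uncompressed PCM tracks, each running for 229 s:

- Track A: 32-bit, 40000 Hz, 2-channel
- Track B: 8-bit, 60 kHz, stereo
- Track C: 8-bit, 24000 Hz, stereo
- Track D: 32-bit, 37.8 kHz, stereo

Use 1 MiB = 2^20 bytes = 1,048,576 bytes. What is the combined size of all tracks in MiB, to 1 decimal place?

Track A: 40,000 × 229 × 4 × 2 = 73,280,000 bytes.
Track B: 60,000 × 229 × 1 × 2 = 27,480,000 bytes.
Track C: 24,000 × 229 × 1 × 2 = 10,992,000 bytes.
Track D: 37,800 × 229 × 4 × 2 = 69,249,600 bytes.
Total = 181,001,600 bytes = 172.6 MiB.

172.6 MiB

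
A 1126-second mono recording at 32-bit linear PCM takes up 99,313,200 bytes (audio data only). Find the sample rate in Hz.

Bytes = sample_rate × seconds × bytes_per_sample × channels.
sample_rate = 99,313,200 / (1,126 × 4 × 1) = 99,313,200 / 4,504 = 22,050 Hz.

22,050 Hz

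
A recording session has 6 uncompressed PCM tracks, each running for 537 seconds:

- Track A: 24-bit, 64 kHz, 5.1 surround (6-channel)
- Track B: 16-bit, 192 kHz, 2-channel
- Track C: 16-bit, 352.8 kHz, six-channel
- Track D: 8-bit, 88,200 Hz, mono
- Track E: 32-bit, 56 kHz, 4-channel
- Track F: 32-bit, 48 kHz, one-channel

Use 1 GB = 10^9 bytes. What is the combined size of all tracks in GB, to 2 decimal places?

Track A: 64,000 × 537 × 3 × 6 = 618,624,000 bytes.
Track B: 192,000 × 537 × 2 × 2 = 412,416,000 bytes.
Track C: 352,800 × 537 × 2 × 6 = 2,273,443,200 bytes.
Track D: 88,200 × 537 × 1 × 1 = 47,363,400 bytes.
Track E: 56,000 × 537 × 4 × 4 = 481,152,000 bytes.
Track F: 48,000 × 537 × 4 × 1 = 103,104,000 bytes.
Total = 3,936,102,600 bytes = 3.94 GB.

3.94 GB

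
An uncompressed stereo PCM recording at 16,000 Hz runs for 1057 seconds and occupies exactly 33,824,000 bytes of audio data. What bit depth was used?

Bytes per sample = 33,824,000 / (16,000 × 1,057 × 2) = 33,824,000 / 33,824,000 = 1.
Bit depth = 1 × 8 = 8 bits.

8 bits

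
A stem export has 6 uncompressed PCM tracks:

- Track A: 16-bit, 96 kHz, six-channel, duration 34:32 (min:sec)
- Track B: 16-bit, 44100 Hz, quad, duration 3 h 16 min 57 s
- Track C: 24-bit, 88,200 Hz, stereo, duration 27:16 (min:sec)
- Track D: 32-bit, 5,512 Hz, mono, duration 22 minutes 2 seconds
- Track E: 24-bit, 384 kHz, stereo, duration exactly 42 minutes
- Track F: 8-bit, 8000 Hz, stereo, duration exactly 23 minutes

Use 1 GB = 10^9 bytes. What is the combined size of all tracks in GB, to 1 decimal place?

Track A: 34:32 (min:sec) = 2,072 s; 96,000 × 2,072 × 2 × 6 = 2,386,944,000 bytes.
Track B: 3 h 16 min 57 s = 11,817 s; 44,100 × 11,817 × 2 × 4 = 4,169,037,600 bytes.
Track C: 27:16 (min:sec) = 1,636 s; 88,200 × 1,636 × 3 × 2 = 865,771,200 bytes.
Track D: 22 minutes 2 seconds = 1,322 s; 5,512 × 1,322 × 4 × 1 = 29,147,456 bytes.
Track E: exactly 42 minutes = 2,520 s; 384,000 × 2,520 × 3 × 2 = 5,806,080,000 bytes.
Track F: exactly 23 minutes = 1,380 s; 8,000 × 1,380 × 1 × 2 = 22,080,000 bytes.
Total = 13,279,060,256 bytes = 13.3 GB.

13.3 GB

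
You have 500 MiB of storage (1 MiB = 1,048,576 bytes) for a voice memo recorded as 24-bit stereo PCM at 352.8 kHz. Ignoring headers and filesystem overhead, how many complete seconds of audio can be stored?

247 seconds

Uncompressed byte rate = 352,800 × 3 × 2 = 2,116,800 bytes/s.
Capacity = 500 × 1,048,576 = 524,288,000 bytes.
524,288,000 / 2,116,800 ≈ 247.68 s → 247 seconds.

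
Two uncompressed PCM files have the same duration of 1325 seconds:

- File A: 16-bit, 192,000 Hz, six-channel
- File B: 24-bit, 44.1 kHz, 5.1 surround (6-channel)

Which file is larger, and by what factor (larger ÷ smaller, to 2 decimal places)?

File A, by a factor of 2.90

File A: 192,000 × 2 × 6 = 2,304,000 bytes/s.
File B: 44,100 × 3 × 6 = 793,800 bytes/s.
File A is larger; ratio = 3,052,800,000 / 1,051,785,000 = 2.90.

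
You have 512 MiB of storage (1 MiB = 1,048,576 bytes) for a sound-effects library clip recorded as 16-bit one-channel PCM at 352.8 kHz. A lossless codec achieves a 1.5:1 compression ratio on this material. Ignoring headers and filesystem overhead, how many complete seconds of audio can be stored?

1,141 seconds

Uncompressed byte rate = 352,800 × 2 × 1 = 705,600 bytes/s.
After 1.5:1 compression, effective rate ≈ 470400 bytes/s.
Capacity = 512 × 1,048,576 = 536,870,912 bytes.
536,870,912 / effective rate ≈ 1141.31 s → 1,141 seconds.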